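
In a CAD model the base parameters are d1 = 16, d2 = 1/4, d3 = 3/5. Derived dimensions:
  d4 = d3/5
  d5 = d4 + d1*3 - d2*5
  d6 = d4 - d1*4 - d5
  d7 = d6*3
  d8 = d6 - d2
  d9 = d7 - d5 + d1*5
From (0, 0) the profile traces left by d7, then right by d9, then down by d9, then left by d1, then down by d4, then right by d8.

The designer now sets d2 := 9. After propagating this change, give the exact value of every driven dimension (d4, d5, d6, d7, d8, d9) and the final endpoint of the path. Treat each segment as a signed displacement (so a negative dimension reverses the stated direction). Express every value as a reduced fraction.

d4 = 3/25
d5 = 78/25
d6 = -67
d7 = -201
d8 = -76
d9 = -3103/25
endpoint = (-378/25, 124)

Apply edit: d2 := 9
  d4 = d3/5 = 3/25
  d5 = d4 + d1*3 - d2*5 = 78/25
  d6 = d4 - d1*4 - d5 = -67
  d7 = d6*3 = -201
  d8 = d6 - d2 = -76
  d9 = d7 - d5 + d1*5 = -3103/25
Walk from origin (0, 0):
  seg 1: left by d7 = -201 → (201, 0)
  seg 2: right by d9 = -3103/25 → (1922/25, 0)
  seg 3: down by d9 = -3103/25 → (1922/25, 3103/25)
  seg 4: left by d1 = 16 → (1522/25, 3103/25)
  seg 5: down by d4 = 3/25 → (1522/25, 124)
  seg 6: right by d8 = -76 → (-378/25, 124)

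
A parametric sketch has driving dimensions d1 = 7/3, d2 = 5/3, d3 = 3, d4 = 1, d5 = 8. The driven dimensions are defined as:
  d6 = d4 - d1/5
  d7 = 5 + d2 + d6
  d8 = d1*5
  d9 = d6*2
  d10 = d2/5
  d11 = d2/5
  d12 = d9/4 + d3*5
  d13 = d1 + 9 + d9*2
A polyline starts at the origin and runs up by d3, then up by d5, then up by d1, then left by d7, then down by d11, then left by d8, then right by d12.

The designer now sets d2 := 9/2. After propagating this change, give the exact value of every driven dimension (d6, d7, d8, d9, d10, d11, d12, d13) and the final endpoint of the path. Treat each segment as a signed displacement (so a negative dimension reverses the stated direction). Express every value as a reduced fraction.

Apply edit: d2 := 9/2
  d6 = d4 - d1/5 = 8/15
  d7 = 5 + d2 + d6 = 301/30
  d8 = d1*5 = 35/3
  d9 = d6*2 = 16/15
  d10 = d2/5 = 9/10
  d11 = d2/5 = 9/10
  d12 = d9/4 + d3*5 = 229/15
  d13 = d1 + 9 + d9*2 = 202/15
Walk from origin (0, 0):
  seg 1: up by d3 = 3 → (0, 3)
  seg 2: up by d5 = 8 → (0, 11)
  seg 3: up by d1 = 7/3 → (0, 40/3)
  seg 4: left by d7 = 301/30 → (-301/30, 40/3)
  seg 5: down by d11 = 9/10 → (-301/30, 373/30)
  seg 6: left by d8 = 35/3 → (-217/10, 373/30)
  seg 7: right by d12 = 229/15 → (-193/30, 373/30)

d6 = 8/15
d7 = 301/30
d8 = 35/3
d9 = 16/15
d10 = 9/10
d11 = 9/10
d12 = 229/15
d13 = 202/15
endpoint = (-193/30, 373/30)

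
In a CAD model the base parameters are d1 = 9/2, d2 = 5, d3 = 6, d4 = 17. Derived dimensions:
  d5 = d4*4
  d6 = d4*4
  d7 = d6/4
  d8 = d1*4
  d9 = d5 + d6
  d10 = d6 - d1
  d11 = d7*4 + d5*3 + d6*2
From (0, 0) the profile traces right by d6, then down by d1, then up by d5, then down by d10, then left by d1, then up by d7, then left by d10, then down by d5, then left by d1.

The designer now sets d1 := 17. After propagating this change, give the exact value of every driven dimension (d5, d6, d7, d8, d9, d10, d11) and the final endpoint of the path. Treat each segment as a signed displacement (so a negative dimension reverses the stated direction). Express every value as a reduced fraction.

Apply edit: d1 := 17
  d5 = d4*4 = 68
  d6 = d4*4 = 68
  d7 = d6/4 = 17
  d8 = d1*4 = 68
  d9 = d5 + d6 = 136
  d10 = d6 - d1 = 51
  d11 = d7*4 + d5*3 + d6*2 = 408
Walk from origin (0, 0):
  seg 1: right by d6 = 68 → (68, 0)
  seg 2: down by d1 = 17 → (68, -17)
  seg 3: up by d5 = 68 → (68, 51)
  seg 4: down by d10 = 51 → (68, 0)
  seg 5: left by d1 = 17 → (51, 0)
  seg 6: up by d7 = 17 → (51, 17)
  seg 7: left by d10 = 51 → (0, 17)
  seg 8: down by d5 = 68 → (0, -51)
  seg 9: left by d1 = 17 → (-17, -51)

d5 = 68
d6 = 68
d7 = 17
d8 = 68
d9 = 136
d10 = 51
d11 = 408
endpoint = (-17, -51)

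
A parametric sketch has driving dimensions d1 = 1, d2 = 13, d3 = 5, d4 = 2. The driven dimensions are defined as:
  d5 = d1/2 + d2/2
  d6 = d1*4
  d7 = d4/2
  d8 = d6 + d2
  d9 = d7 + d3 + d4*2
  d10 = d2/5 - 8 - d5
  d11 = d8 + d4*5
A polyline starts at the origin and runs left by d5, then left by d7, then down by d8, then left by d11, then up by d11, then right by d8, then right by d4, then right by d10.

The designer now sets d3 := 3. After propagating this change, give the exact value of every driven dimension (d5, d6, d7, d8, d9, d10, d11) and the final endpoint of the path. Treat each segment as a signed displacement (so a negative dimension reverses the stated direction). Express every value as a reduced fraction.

Apply edit: d3 := 3
  d5 = d1/2 + d2/2 = 7
  d6 = d1*4 = 4
  d7 = d4/2 = 1
  d8 = d6 + d2 = 17
  d9 = d7 + d3 + d4*2 = 8
  d10 = d2/5 - 8 - d5 = -62/5
  d11 = d8 + d4*5 = 27
Walk from origin (0, 0):
  seg 1: left by d5 = 7 → (-7, 0)
  seg 2: left by d7 = 1 → (-8, 0)
  seg 3: down by d8 = 17 → (-8, -17)
  seg 4: left by d11 = 27 → (-35, -17)
  seg 5: up by d11 = 27 → (-35, 10)
  seg 6: right by d8 = 17 → (-18, 10)
  seg 7: right by d4 = 2 → (-16, 10)
  seg 8: right by d10 = -62/5 → (-142/5, 10)

d5 = 7
d6 = 4
d7 = 1
d8 = 17
d9 = 8
d10 = -62/5
d11 = 27
endpoint = (-142/5, 10)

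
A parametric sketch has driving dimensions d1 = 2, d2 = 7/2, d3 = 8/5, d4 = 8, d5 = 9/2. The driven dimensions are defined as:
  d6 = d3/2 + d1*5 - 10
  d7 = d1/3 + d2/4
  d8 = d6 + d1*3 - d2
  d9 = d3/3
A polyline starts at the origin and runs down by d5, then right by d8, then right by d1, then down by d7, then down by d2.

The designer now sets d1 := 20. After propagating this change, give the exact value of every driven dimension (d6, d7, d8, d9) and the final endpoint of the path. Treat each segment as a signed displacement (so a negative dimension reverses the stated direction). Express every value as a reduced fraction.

Apply edit: d1 := 20
  d6 = d3/2 + d1*5 - 10 = 454/5
  d7 = d1/3 + d2/4 = 181/24
  d8 = d6 + d1*3 - d2 = 1473/10
  d9 = d3/3 = 8/15
Walk from origin (0, 0):
  seg 1: down by d5 = 9/2 → (0, -9/2)
  seg 2: right by d8 = 1473/10 → (1473/10, -9/2)
  seg 3: right by d1 = 20 → (1673/10, -9/2)
  seg 4: down by d7 = 181/24 → (1673/10, -289/24)
  seg 5: down by d2 = 7/2 → (1673/10, -373/24)

d6 = 454/5
d7 = 181/24
d8 = 1473/10
d9 = 8/15
endpoint = (1673/10, -373/24)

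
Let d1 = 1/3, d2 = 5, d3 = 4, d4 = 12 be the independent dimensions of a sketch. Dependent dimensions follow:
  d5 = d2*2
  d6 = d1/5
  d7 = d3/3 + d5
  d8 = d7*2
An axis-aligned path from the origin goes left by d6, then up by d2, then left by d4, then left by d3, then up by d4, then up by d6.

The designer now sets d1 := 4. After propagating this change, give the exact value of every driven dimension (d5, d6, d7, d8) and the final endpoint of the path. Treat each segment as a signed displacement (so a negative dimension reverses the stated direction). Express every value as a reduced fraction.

Apply edit: d1 := 4
  d5 = d2*2 = 10
  d6 = d1/5 = 4/5
  d7 = d3/3 + d5 = 34/3
  d8 = d7*2 = 68/3
Walk from origin (0, 0):
  seg 1: left by d6 = 4/5 → (-4/5, 0)
  seg 2: up by d2 = 5 → (-4/5, 5)
  seg 3: left by d4 = 12 → (-64/5, 5)
  seg 4: left by d3 = 4 → (-84/5, 5)
  seg 5: up by d4 = 12 → (-84/5, 17)
  seg 6: up by d6 = 4/5 → (-84/5, 89/5)

d5 = 10
d6 = 4/5
d7 = 34/3
d8 = 68/3
endpoint = (-84/5, 89/5)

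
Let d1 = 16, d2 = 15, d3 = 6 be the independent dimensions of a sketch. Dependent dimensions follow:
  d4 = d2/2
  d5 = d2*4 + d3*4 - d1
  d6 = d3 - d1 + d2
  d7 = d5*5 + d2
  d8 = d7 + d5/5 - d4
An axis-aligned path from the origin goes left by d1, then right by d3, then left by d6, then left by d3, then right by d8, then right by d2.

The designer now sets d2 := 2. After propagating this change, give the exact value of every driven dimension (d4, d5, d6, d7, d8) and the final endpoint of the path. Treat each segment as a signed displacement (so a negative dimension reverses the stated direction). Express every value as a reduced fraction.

Apply edit: d2 := 2
  d4 = d2/2 = 1
  d5 = d2*4 + d3*4 - d1 = 16
  d6 = d3 - d1 + d2 = -8
  d7 = d5*5 + d2 = 82
  d8 = d7 + d5/5 - d4 = 421/5
Walk from origin (0, 0):
  seg 1: left by d1 = 16 → (-16, 0)
  seg 2: right by d3 = 6 → (-10, 0)
  seg 3: left by d6 = -8 → (-2, 0)
  seg 4: left by d3 = 6 → (-8, 0)
  seg 5: right by d8 = 421/5 → (381/5, 0)
  seg 6: right by d2 = 2 → (391/5, 0)

d4 = 1
d5 = 16
d6 = -8
d7 = 82
d8 = 421/5
endpoint = (391/5, 0)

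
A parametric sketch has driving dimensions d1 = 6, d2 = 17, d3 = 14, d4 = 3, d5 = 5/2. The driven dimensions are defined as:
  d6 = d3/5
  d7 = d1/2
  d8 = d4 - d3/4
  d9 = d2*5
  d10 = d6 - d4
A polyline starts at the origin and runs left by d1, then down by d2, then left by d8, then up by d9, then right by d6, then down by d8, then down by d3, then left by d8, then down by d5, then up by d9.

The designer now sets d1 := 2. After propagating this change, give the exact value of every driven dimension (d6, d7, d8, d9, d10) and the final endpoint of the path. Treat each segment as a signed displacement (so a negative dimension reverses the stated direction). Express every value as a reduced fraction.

Apply edit: d1 := 2
  d6 = d3/5 = 14/5
  d7 = d1/2 = 1
  d8 = d4 - d3/4 = -1/2
  d9 = d2*5 = 85
  d10 = d6 - d4 = -1/5
Walk from origin (0, 0):
  seg 1: left by d1 = 2 → (-2, 0)
  seg 2: down by d2 = 17 → (-2, -17)
  seg 3: left by d8 = -1/2 → (-3/2, -17)
  seg 4: up by d9 = 85 → (-3/2, 68)
  seg 5: right by d6 = 14/5 → (13/10, 68)
  seg 6: down by d8 = -1/2 → (13/10, 137/2)
  seg 7: down by d3 = 14 → (13/10, 109/2)
  seg 8: left by d8 = -1/2 → (9/5, 109/2)
  seg 9: down by d5 = 5/2 → (9/5, 52)
  seg 10: up by d9 = 85 → (9/5, 137)

d6 = 14/5
d7 = 1
d8 = -1/2
d9 = 85
d10 = -1/5
endpoint = (9/5, 137)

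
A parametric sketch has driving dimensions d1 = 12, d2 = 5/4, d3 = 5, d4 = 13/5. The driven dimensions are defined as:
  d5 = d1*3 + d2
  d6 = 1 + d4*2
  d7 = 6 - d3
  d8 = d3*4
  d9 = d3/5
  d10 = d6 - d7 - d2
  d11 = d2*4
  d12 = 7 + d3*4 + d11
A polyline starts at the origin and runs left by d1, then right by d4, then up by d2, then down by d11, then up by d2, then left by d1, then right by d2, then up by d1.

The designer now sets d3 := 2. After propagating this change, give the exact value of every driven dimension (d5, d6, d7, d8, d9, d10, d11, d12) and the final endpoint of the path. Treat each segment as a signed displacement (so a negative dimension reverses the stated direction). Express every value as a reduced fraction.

Apply edit: d3 := 2
  d5 = d1*3 + d2 = 149/4
  d6 = 1 + d4*2 = 31/5
  d7 = 6 - d3 = 4
  d8 = d3*4 = 8
  d9 = d3/5 = 2/5
  d10 = d6 - d7 - d2 = 19/20
  d11 = d2*4 = 5
  d12 = 7 + d3*4 + d11 = 20
Walk from origin (0, 0):
  seg 1: left by d1 = 12 → (-12, 0)
  seg 2: right by d4 = 13/5 → (-47/5, 0)
  seg 3: up by d2 = 5/4 → (-47/5, 5/4)
  seg 4: down by d11 = 5 → (-47/5, -15/4)
  seg 5: up by d2 = 5/4 → (-47/5, -5/2)
  seg 6: left by d1 = 12 → (-107/5, -5/2)
  seg 7: right by d2 = 5/4 → (-403/20, -5/2)
  seg 8: up by d1 = 12 → (-403/20, 19/2)

d5 = 149/4
d6 = 31/5
d7 = 4
d8 = 8
d9 = 2/5
d10 = 19/20
d11 = 5
d12 = 20
endpoint = (-403/20, 19/2)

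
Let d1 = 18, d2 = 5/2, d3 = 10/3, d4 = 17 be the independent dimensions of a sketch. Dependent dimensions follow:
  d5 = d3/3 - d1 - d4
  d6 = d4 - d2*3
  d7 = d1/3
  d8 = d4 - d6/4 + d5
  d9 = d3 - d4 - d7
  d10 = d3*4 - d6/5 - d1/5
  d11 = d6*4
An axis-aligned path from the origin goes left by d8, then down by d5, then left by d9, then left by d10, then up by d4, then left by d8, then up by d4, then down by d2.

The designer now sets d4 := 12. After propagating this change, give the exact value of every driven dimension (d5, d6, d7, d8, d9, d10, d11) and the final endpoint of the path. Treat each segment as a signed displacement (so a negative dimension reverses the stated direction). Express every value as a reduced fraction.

d5 = -260/9
d6 = 9/2
d7 = 6
d8 = -1297/72
d9 = -44/3
d10 = 53/6
d11 = 18
endpoint = (1507/36, 907/18)

Apply edit: d4 := 12
  d5 = d3/3 - d1 - d4 = -260/9
  d6 = d4 - d2*3 = 9/2
  d7 = d1/3 = 6
  d8 = d4 - d6/4 + d5 = -1297/72
  d9 = d3 - d4 - d7 = -44/3
  d10 = d3*4 - d6/5 - d1/5 = 53/6
  d11 = d6*4 = 18
Walk from origin (0, 0):
  seg 1: left by d8 = -1297/72 → (1297/72, 0)
  seg 2: down by d5 = -260/9 → (1297/72, 260/9)
  seg 3: left by d9 = -44/3 → (2353/72, 260/9)
  seg 4: left by d10 = 53/6 → (1717/72, 260/9)
  seg 5: up by d4 = 12 → (1717/72, 368/9)
  seg 6: left by d8 = -1297/72 → (1507/36, 368/9)
  seg 7: up by d4 = 12 → (1507/36, 476/9)
  seg 8: down by d2 = 5/2 → (1507/36, 907/18)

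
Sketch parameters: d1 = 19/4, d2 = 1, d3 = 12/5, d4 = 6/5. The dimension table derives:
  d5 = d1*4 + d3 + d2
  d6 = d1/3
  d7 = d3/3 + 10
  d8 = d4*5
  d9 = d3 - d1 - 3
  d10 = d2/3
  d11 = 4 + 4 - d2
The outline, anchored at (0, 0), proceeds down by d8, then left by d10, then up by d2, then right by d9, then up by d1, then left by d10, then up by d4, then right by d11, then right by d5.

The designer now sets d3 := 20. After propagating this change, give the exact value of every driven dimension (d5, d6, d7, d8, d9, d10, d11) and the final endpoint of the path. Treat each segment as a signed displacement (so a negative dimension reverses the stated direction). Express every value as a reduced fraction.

Apply edit: d3 := 20
  d5 = d1*4 + d3 + d2 = 40
  d6 = d1/3 = 19/12
  d7 = d3/3 + 10 = 50/3
  d8 = d4*5 = 6
  d9 = d3 - d1 - 3 = 49/4
  d10 = d2/3 = 1/3
  d11 = 4 + 4 - d2 = 7
Walk from origin (0, 0):
  seg 1: down by d8 = 6 → (0, -6)
  seg 2: left by d10 = 1/3 → (-1/3, -6)
  seg 3: up by d2 = 1 → (-1/3, -5)
  seg 4: right by d9 = 49/4 → (143/12, -5)
  seg 5: up by d1 = 19/4 → (143/12, -1/4)
  seg 6: left by d10 = 1/3 → (139/12, -1/4)
  seg 7: up by d4 = 6/5 → (139/12, 19/20)
  seg 8: right by d11 = 7 → (223/12, 19/20)
  seg 9: right by d5 = 40 → (703/12, 19/20)

d5 = 40
d6 = 19/12
d7 = 50/3
d8 = 6
d9 = 49/4
d10 = 1/3
d11 = 7
endpoint = (703/12, 19/20)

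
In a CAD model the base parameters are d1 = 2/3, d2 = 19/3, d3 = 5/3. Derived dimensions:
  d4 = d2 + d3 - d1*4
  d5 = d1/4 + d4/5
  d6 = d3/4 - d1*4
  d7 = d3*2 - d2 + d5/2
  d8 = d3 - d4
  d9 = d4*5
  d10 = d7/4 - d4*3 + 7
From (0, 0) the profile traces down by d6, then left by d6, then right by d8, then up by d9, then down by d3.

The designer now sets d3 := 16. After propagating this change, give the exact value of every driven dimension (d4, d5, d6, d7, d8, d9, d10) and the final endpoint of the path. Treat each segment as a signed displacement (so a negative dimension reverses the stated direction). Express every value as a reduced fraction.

Apply edit: d3 := 16
  d4 = d2 + d3 - d1*4 = 59/3
  d5 = d1/4 + d4/5 = 41/10
  d6 = d3/4 - d1*4 = 4/3
  d7 = d3*2 - d2 + d5/2 = 1663/60
  d8 = d3 - d4 = -11/3
  d9 = d4*5 = 295/3
  d10 = d7/4 - d4*3 + 7 = -10817/240
Walk from origin (0, 0):
  seg 1: down by d6 = 4/3 → (0, -4/3)
  seg 2: left by d6 = 4/3 → (-4/3, -4/3)
  seg 3: right by d8 = -11/3 → (-5, -4/3)
  seg 4: up by d9 = 295/3 → (-5, 97)
  seg 5: down by d3 = 16 → (-5, 81)

d4 = 59/3
d5 = 41/10
d6 = 4/3
d7 = 1663/60
d8 = -11/3
d9 = 295/3
d10 = -10817/240
endpoint = (-5, 81)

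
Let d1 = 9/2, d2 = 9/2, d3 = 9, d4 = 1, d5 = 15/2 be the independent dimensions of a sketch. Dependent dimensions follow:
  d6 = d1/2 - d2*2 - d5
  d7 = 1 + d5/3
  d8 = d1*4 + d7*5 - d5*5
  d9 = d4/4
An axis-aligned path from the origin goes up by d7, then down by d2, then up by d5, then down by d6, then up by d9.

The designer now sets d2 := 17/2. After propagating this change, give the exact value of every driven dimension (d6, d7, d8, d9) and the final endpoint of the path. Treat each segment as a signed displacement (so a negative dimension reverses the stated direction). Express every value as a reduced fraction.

d6 = -89/4
d7 = 7/2
d8 = -2
d9 = 1/4
endpoint = (0, 25)

Apply edit: d2 := 17/2
  d6 = d1/2 - d2*2 - d5 = -89/4
  d7 = 1 + d5/3 = 7/2
  d8 = d1*4 + d7*5 - d5*5 = -2
  d9 = d4/4 = 1/4
Walk from origin (0, 0):
  seg 1: up by d7 = 7/2 → (0, 7/2)
  seg 2: down by d2 = 17/2 → (0, -5)
  seg 3: up by d5 = 15/2 → (0, 5/2)
  seg 4: down by d6 = -89/4 → (0, 99/4)
  seg 5: up by d9 = 1/4 → (0, 25)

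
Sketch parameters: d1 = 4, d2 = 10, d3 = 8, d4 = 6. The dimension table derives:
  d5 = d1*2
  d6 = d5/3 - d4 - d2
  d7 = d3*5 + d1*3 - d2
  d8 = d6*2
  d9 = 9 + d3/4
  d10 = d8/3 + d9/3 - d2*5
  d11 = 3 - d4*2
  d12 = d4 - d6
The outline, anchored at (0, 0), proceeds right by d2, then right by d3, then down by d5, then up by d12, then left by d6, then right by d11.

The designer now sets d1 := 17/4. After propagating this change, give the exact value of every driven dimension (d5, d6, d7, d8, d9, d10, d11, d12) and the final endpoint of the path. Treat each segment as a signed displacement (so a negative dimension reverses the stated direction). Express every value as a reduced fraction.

d5 = 17/2
d6 = -79/6
d7 = 171/4
d8 = -79/3
d9 = 11
d10 = -496/9
d11 = -9
d12 = 115/6
endpoint = (133/6, 32/3)

Apply edit: d1 := 17/4
  d5 = d1*2 = 17/2
  d6 = d5/3 - d4 - d2 = -79/6
  d7 = d3*5 + d1*3 - d2 = 171/4
  d8 = d6*2 = -79/3
  d9 = 9 + d3/4 = 11
  d10 = d8/3 + d9/3 - d2*5 = -496/9
  d11 = 3 - d4*2 = -9
  d12 = d4 - d6 = 115/6
Walk from origin (0, 0):
  seg 1: right by d2 = 10 → (10, 0)
  seg 2: right by d3 = 8 → (18, 0)
  seg 3: down by d5 = 17/2 → (18, -17/2)
  seg 4: up by d12 = 115/6 → (18, 32/3)
  seg 5: left by d6 = -79/6 → (187/6, 32/3)
  seg 6: right by d11 = -9 → (133/6, 32/3)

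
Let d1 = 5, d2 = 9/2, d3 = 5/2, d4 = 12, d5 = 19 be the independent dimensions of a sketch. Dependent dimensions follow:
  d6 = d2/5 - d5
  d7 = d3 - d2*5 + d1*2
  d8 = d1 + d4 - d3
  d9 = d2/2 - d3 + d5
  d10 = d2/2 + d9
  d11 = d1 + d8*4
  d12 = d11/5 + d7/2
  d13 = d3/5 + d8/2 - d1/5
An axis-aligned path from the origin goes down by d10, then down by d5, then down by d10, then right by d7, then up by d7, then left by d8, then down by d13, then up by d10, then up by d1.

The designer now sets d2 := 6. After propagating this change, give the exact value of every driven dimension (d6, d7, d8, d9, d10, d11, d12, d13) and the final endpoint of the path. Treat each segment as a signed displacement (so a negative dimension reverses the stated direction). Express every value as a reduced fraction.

Apply edit: d2 := 6
  d6 = d2/5 - d5 = -89/5
  d7 = d3 - d2*5 + d1*2 = -35/2
  d8 = d1 + d4 - d3 = 29/2
  d9 = d2/2 - d3 + d5 = 39/2
  d10 = d2/2 + d9 = 45/2
  d11 = d1 + d8*4 = 63
  d12 = d11/5 + d7/2 = 77/20
  d13 = d3/5 + d8/2 - d1/5 = 27/4
Walk from origin (0, 0):
  seg 1: down by d10 = 45/2 → (0, -45/2)
  seg 2: down by d5 = 19 → (0, -83/2)
  seg 3: down by d10 = 45/2 → (0, -64)
  seg 4: right by d7 = -35/2 → (-35/2, -64)
  seg 5: up by d7 = -35/2 → (-35/2, -163/2)
  seg 6: left by d8 = 29/2 → (-32, -163/2)
  seg 7: down by d13 = 27/4 → (-32, -353/4)
  seg 8: up by d10 = 45/2 → (-32, -263/4)
  seg 9: up by d1 = 5 → (-32, -243/4)

d6 = -89/5
d7 = -35/2
d8 = 29/2
d9 = 39/2
d10 = 45/2
d11 = 63
d12 = 77/20
d13 = 27/4
endpoint = (-32, -243/4)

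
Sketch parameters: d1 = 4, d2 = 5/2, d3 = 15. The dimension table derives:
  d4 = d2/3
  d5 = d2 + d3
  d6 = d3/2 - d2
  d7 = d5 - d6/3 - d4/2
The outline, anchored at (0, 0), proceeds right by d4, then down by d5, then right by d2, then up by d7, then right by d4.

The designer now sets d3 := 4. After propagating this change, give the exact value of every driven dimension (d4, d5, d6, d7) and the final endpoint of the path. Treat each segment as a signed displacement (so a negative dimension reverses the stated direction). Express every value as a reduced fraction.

Apply edit: d3 := 4
  d4 = d2/3 = 5/6
  d5 = d2 + d3 = 13/2
  d6 = d3/2 - d2 = -1/2
  d7 = d5 - d6/3 - d4/2 = 25/4
Walk from origin (0, 0):
  seg 1: right by d4 = 5/6 → (5/6, 0)
  seg 2: down by d5 = 13/2 → (5/6, -13/2)
  seg 3: right by d2 = 5/2 → (10/3, -13/2)
  seg 4: up by d7 = 25/4 → (10/3, -1/4)
  seg 5: right by d4 = 5/6 → (25/6, -1/4)

d4 = 5/6
d5 = 13/2
d6 = -1/2
d7 = 25/4
endpoint = (25/6, -1/4)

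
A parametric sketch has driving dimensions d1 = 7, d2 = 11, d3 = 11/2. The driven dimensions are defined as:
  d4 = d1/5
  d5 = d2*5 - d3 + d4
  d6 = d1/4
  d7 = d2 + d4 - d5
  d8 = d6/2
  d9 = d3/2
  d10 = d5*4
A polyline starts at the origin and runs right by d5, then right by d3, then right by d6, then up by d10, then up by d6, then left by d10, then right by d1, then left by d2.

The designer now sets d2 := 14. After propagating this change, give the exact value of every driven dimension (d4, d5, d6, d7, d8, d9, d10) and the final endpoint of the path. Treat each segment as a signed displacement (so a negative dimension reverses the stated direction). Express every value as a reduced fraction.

d4 = 7/5
d5 = 659/10
d6 = 7/4
d7 = -101/2
d8 = 7/8
d9 = 11/4
d10 = 1318/5
endpoint = (-3949/20, 5307/20)

Apply edit: d2 := 14
  d4 = d1/5 = 7/5
  d5 = d2*5 - d3 + d4 = 659/10
  d6 = d1/4 = 7/4
  d7 = d2 + d4 - d5 = -101/2
  d8 = d6/2 = 7/8
  d9 = d3/2 = 11/4
  d10 = d5*4 = 1318/5
Walk from origin (0, 0):
  seg 1: right by d5 = 659/10 → (659/10, 0)
  seg 2: right by d3 = 11/2 → (357/5, 0)
  seg 3: right by d6 = 7/4 → (1463/20, 0)
  seg 4: up by d10 = 1318/5 → (1463/20, 1318/5)
  seg 5: up by d6 = 7/4 → (1463/20, 5307/20)
  seg 6: left by d10 = 1318/5 → (-3809/20, 5307/20)
  seg 7: right by d1 = 7 → (-3669/20, 5307/20)
  seg 8: left by d2 = 14 → (-3949/20, 5307/20)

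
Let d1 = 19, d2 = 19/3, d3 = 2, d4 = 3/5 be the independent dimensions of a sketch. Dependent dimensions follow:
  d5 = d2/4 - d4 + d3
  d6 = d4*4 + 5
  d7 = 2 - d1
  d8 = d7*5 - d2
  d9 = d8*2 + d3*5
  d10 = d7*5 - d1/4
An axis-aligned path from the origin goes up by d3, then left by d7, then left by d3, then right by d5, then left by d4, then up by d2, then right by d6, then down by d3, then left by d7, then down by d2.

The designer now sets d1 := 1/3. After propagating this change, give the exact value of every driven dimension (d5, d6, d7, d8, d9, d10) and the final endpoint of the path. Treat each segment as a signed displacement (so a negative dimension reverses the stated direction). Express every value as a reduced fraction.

Apply edit: d1 := 1/3
  d5 = d2/4 - d4 + d3 = 179/60
  d6 = d4*4 + 5 = 37/5
  d7 = 2 - d1 = 5/3
  d8 = d7*5 - d2 = 2
  d9 = d8*2 + d3*5 = 14
  d10 = d7*5 - d1/4 = 33/4
Walk from origin (0, 0):
  seg 1: up by d3 = 2 → (0, 2)
  seg 2: left by d7 = 5/3 → (-5/3, 2)
  seg 3: left by d3 = 2 → (-11/3, 2)
  seg 4: right by d5 = 179/60 → (-41/60, 2)
  seg 5: left by d4 = 3/5 → (-77/60, 2)
  seg 6: up by d2 = 19/3 → (-77/60, 25/3)
  seg 7: right by d6 = 37/5 → (367/60, 25/3)
  seg 8: down by d3 = 2 → (367/60, 19/3)
  seg 9: left by d7 = 5/3 → (89/20, 19/3)
  seg 10: down by d2 = 19/3 → (89/20, 0)

d5 = 179/60
d6 = 37/5
d7 = 5/3
d8 = 2
d9 = 14
d10 = 33/4
endpoint = (89/20, 0)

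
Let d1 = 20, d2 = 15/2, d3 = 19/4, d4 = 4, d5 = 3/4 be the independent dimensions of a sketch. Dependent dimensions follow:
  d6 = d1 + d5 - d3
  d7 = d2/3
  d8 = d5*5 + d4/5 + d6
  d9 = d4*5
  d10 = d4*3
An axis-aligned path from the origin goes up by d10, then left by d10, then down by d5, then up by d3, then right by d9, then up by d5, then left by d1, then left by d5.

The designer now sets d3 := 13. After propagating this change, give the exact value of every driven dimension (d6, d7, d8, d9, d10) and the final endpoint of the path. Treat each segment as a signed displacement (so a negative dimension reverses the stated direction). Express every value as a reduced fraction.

Apply edit: d3 := 13
  d6 = d1 + d5 - d3 = 31/4
  d7 = d2/3 = 5/2
  d8 = d5*5 + d4/5 + d6 = 123/10
  d9 = d4*5 = 20
  d10 = d4*3 = 12
Walk from origin (0, 0):
  seg 1: up by d10 = 12 → (0, 12)
  seg 2: left by d10 = 12 → (-12, 12)
  seg 3: down by d5 = 3/4 → (-12, 45/4)
  seg 4: up by d3 = 13 → (-12, 97/4)
  seg 5: right by d9 = 20 → (8, 97/4)
  seg 6: up by d5 = 3/4 → (8, 25)
  seg 7: left by d1 = 20 → (-12, 25)
  seg 8: left by d5 = 3/4 → (-51/4, 25)

d6 = 31/4
d7 = 5/2
d8 = 123/10
d9 = 20
d10 = 12
endpoint = (-51/4, 25)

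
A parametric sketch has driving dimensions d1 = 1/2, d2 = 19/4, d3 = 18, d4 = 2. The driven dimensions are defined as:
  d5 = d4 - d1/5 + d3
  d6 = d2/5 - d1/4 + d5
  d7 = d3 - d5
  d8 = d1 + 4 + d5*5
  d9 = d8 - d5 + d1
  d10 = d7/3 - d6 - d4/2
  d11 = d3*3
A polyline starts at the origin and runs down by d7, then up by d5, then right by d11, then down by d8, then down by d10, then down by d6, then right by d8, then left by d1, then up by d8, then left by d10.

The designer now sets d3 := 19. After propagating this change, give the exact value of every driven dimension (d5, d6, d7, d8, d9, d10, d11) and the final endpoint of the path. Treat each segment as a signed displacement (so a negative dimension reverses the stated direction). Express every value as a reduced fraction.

Apply edit: d3 := 19
  d5 = d4 - d1/5 + d3 = 209/10
  d6 = d2/5 - d1/4 + d5 = 869/40
  d7 = d3 - d5 = -19/10
  d8 = d1 + 4 + d5*5 = 109
  d9 = d8 - d5 + d1 = 443/5
  d10 = d7/3 - d6 - d4/2 = -2803/120
  d11 = d3*3 = 57
Walk from origin (0, 0):
  seg 1: down by d7 = -19/10 → (0, 19/10)
  seg 2: up by d5 = 209/10 → (0, 114/5)
  seg 3: right by d11 = 57 → (57, 114/5)
  seg 4: down by d8 = 109 → (57, -431/5)
  seg 5: down by d10 = -2803/120 → (57, -7541/120)
  seg 6: down by d6 = 869/40 → (57, -2537/30)
  seg 7: right by d8 = 109 → (166, -2537/30)
  seg 8: left by d1 = 1/2 → (331/2, -2537/30)
  seg 9: up by d8 = 109 → (331/2, 733/30)
  seg 10: left by d10 = -2803/120 → (22663/120, 733/30)

d5 = 209/10
d6 = 869/40
d7 = -19/10
d8 = 109
d9 = 443/5
d10 = -2803/120
d11 = 57
endpoint = (22663/120, 733/30)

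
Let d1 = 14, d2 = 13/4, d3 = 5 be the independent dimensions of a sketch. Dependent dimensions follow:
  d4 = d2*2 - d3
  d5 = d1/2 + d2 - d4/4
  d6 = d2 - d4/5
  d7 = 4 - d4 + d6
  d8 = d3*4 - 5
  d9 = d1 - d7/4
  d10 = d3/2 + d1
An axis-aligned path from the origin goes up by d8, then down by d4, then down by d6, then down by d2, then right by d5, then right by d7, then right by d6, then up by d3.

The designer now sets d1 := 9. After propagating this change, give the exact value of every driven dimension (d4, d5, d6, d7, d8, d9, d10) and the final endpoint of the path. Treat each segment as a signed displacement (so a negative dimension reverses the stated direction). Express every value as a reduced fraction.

Apply edit: d1 := 9
  d4 = d2*2 - d3 = 3/2
  d5 = d1/2 + d2 - d4/4 = 59/8
  d6 = d2 - d4/5 = 59/20
  d7 = 4 - d4 + d6 = 109/20
  d8 = d3*4 - 5 = 15
  d9 = d1 - d7/4 = 611/80
  d10 = d3/2 + d1 = 23/2
Walk from origin (0, 0):
  seg 1: up by d8 = 15 → (0, 15)
  seg 2: down by d4 = 3/2 → (0, 27/2)
  seg 3: down by d6 = 59/20 → (0, 211/20)
  seg 4: down by d2 = 13/4 → (0, 73/10)
  seg 5: right by d5 = 59/8 → (59/8, 73/10)
  seg 6: right by d7 = 109/20 → (513/40, 73/10)
  seg 7: right by d6 = 59/20 → (631/40, 73/10)
  seg 8: up by d3 = 5 → (631/40, 123/10)

d4 = 3/2
d5 = 59/8
d6 = 59/20
d7 = 109/20
d8 = 15
d9 = 611/80
d10 = 23/2
endpoint = (631/40, 123/10)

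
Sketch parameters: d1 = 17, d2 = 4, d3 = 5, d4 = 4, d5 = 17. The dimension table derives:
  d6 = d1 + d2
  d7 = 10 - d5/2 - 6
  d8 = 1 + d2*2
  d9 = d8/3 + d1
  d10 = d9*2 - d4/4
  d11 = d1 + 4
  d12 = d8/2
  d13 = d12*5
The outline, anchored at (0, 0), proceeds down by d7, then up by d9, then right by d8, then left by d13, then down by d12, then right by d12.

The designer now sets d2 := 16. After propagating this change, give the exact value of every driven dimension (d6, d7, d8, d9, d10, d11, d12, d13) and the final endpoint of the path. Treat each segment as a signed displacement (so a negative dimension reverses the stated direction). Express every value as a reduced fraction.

d6 = 33
d7 = -9/2
d8 = 33
d9 = 28
d10 = 55
d11 = 21
d12 = 33/2
d13 = 165/2
endpoint = (-33, 16)

Apply edit: d2 := 16
  d6 = d1 + d2 = 33
  d7 = 10 - d5/2 - 6 = -9/2
  d8 = 1 + d2*2 = 33
  d9 = d8/3 + d1 = 28
  d10 = d9*2 - d4/4 = 55
  d11 = d1 + 4 = 21
  d12 = d8/2 = 33/2
  d13 = d12*5 = 165/2
Walk from origin (0, 0):
  seg 1: down by d7 = -9/2 → (0, 9/2)
  seg 2: up by d9 = 28 → (0, 65/2)
  seg 3: right by d8 = 33 → (33, 65/2)
  seg 4: left by d13 = 165/2 → (-99/2, 65/2)
  seg 5: down by d12 = 33/2 → (-99/2, 16)
  seg 6: right by d12 = 33/2 → (-33, 16)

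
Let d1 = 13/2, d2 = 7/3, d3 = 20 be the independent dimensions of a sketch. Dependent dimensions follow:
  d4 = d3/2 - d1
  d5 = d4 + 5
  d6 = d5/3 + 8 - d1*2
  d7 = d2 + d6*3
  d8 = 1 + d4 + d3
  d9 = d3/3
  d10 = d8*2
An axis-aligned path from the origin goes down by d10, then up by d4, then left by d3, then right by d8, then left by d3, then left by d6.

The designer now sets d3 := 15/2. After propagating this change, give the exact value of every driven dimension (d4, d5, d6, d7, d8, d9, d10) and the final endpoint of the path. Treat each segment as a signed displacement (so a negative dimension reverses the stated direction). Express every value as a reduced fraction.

Apply edit: d3 := 15/2
  d4 = d3/2 - d1 = -11/4
  d5 = d4 + 5 = 9/4
  d6 = d5/3 + 8 - d1*2 = -17/4
  d7 = d2 + d6*3 = -125/12
  d8 = 1 + d4 + d3 = 23/4
  d9 = d3/3 = 5/2
  d10 = d8*2 = 23/2
Walk from origin (0, 0):
  seg 1: down by d10 = 23/2 → (0, -23/2)
  seg 2: up by d4 = -11/4 → (0, -57/4)
  seg 3: left by d3 = 15/2 → (-15/2, -57/4)
  seg 4: right by d8 = 23/4 → (-7/4, -57/4)
  seg 5: left by d3 = 15/2 → (-37/4, -57/4)
  seg 6: left by d6 = -17/4 → (-5, -57/4)

d4 = -11/4
d5 = 9/4
d6 = -17/4
d7 = -125/12
d8 = 23/4
d9 = 5/2
d10 = 23/2
endpoint = (-5, -57/4)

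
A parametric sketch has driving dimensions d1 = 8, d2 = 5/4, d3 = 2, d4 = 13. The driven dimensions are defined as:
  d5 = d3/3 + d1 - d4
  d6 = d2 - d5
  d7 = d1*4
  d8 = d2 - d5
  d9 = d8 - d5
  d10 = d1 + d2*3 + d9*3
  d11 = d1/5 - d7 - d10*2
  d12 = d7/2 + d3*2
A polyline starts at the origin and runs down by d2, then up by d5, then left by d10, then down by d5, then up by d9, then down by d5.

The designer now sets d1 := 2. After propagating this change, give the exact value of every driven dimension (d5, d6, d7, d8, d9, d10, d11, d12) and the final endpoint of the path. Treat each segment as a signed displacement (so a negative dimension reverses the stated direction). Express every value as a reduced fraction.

d5 = -31/3
d6 = 139/12
d7 = 8
d8 = 139/12
d9 = 263/12
d10 = 143/2
d11 = -753/5
d12 = 8
endpoint = (-143/2, 31)

Apply edit: d1 := 2
  d5 = d3/3 + d1 - d4 = -31/3
  d6 = d2 - d5 = 139/12
  d7 = d1*4 = 8
  d8 = d2 - d5 = 139/12
  d9 = d8 - d5 = 263/12
  d10 = d1 + d2*3 + d9*3 = 143/2
  d11 = d1/5 - d7 - d10*2 = -753/5
  d12 = d7/2 + d3*2 = 8
Walk from origin (0, 0):
  seg 1: down by d2 = 5/4 → (0, -5/4)
  seg 2: up by d5 = -31/3 → (0, -139/12)
  seg 3: left by d10 = 143/2 → (-143/2, -139/12)
  seg 4: down by d5 = -31/3 → (-143/2, -5/4)
  seg 5: up by d9 = 263/12 → (-143/2, 62/3)
  seg 6: down by d5 = -31/3 → (-143/2, 31)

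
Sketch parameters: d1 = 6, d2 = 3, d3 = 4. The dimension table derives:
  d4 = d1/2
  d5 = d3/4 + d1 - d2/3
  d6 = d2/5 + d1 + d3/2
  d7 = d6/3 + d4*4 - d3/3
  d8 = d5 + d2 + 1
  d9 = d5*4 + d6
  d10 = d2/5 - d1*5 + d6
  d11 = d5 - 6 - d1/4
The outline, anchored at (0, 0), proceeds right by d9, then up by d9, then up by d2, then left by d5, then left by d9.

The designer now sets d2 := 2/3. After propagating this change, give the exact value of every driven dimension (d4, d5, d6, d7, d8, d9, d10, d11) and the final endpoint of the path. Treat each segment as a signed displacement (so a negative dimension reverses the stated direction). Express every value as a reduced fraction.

d4 = 3
d5 = 61/9
d6 = 122/15
d7 = 602/45
d8 = 76/9
d9 = 1586/45
d10 = -326/15
d11 = -13/18
endpoint = (-61/9, 1616/45)

Apply edit: d2 := 2/3
  d4 = d1/2 = 3
  d5 = d3/4 + d1 - d2/3 = 61/9
  d6 = d2/5 + d1 + d3/2 = 122/15
  d7 = d6/3 + d4*4 - d3/3 = 602/45
  d8 = d5 + d2 + 1 = 76/9
  d9 = d5*4 + d6 = 1586/45
  d10 = d2/5 - d1*5 + d6 = -326/15
  d11 = d5 - 6 - d1/4 = -13/18
Walk from origin (0, 0):
  seg 1: right by d9 = 1586/45 → (1586/45, 0)
  seg 2: up by d9 = 1586/45 → (1586/45, 1586/45)
  seg 3: up by d2 = 2/3 → (1586/45, 1616/45)
  seg 4: left by d5 = 61/9 → (427/15, 1616/45)
  seg 5: left by d9 = 1586/45 → (-61/9, 1616/45)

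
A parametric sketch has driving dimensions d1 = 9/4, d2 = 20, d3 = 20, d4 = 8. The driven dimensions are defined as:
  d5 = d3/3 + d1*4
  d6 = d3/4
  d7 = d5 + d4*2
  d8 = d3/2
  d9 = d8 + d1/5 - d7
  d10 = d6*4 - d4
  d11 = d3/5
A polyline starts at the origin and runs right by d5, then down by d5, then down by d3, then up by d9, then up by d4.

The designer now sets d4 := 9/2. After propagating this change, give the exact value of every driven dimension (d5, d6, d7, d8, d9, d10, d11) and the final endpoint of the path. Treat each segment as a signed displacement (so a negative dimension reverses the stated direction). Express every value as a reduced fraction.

Apply edit: d4 := 9/2
  d5 = d3/3 + d1*4 = 47/3
  d6 = d3/4 = 5
  d7 = d5 + d4*2 = 74/3
  d8 = d3/2 = 10
  d9 = d8 + d1/5 - d7 = -853/60
  d10 = d6*4 - d4 = 31/2
  d11 = d3/5 = 4
Walk from origin (0, 0):
  seg 1: right by d5 = 47/3 → (47/3, 0)
  seg 2: down by d5 = 47/3 → (47/3, -47/3)
  seg 3: down by d3 = 20 → (47/3, -107/3)
  seg 4: up by d9 = -853/60 → (47/3, -2993/60)
  seg 5: up by d4 = 9/2 → (47/3, -2723/60)

d5 = 47/3
d6 = 5
d7 = 74/3
d8 = 10
d9 = -853/60
d10 = 31/2
d11 = 4
endpoint = (47/3, -2723/60)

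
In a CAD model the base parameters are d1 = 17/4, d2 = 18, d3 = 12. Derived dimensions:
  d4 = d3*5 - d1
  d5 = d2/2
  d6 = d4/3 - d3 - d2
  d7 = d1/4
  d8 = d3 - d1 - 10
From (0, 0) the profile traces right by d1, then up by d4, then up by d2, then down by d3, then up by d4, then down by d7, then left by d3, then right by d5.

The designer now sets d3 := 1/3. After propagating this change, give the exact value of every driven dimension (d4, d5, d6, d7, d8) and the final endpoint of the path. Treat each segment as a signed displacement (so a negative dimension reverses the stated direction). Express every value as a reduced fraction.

Apply edit: d3 := 1/3
  d4 = d3*5 - d1 = -31/12
  d5 = d2/2 = 9
  d6 = d4/3 - d3 - d2 = -691/36
  d7 = d1/4 = 17/16
  d8 = d3 - d1 - 10 = -167/12
Walk from origin (0, 0):
  seg 1: right by d1 = 17/4 → (17/4, 0)
  seg 2: up by d4 = -31/12 → (17/4, -31/12)
  seg 3: up by d2 = 18 → (17/4, 185/12)
  seg 4: down by d3 = 1/3 → (17/4, 181/12)
  seg 5: up by d4 = -31/12 → (17/4, 25/2)
  seg 6: down by d7 = 17/16 → (17/4, 183/16)
  seg 7: left by d3 = 1/3 → (47/12, 183/16)
  seg 8: right by d5 = 9 → (155/12, 183/16)

d4 = -31/12
d5 = 9
d6 = -691/36
d7 = 17/16
d8 = -167/12
endpoint = (155/12, 183/16)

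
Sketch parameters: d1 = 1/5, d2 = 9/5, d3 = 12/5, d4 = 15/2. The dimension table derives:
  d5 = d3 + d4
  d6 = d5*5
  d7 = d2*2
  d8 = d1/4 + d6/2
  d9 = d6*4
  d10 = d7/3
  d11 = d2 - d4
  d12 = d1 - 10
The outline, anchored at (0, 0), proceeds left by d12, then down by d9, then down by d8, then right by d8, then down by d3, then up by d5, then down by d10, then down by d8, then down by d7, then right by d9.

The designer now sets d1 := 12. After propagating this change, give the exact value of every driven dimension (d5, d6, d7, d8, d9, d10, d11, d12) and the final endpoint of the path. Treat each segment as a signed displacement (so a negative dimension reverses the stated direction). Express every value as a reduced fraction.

Apply edit: d1 := 12
  d5 = d3 + d4 = 99/10
  d6 = d5*5 = 99/2
  d7 = d2*2 = 18/5
  d8 = d1/4 + d6/2 = 111/4
  d9 = d6*4 = 198
  d10 = d7/3 = 6/5
  d11 = d2 - d4 = -57/10
  d12 = d1 - 10 = 2
Walk from origin (0, 0):
  seg 1: left by d12 = 2 → (-2, 0)
  seg 2: down by d9 = 198 → (-2, -198)
  seg 3: down by d8 = 111/4 → (-2, -903/4)
  seg 4: right by d8 = 111/4 → (103/4, -903/4)
  seg 5: down by d3 = 12/5 → (103/4, -4563/20)
  seg 6: up by d5 = 99/10 → (103/4, -873/4)
  seg 7: down by d10 = 6/5 → (103/4, -4389/20)
  seg 8: down by d8 = 111/4 → (103/4, -1236/5)
  seg 9: down by d7 = 18/5 → (103/4, -1254/5)
  seg 10: right by d9 = 198 → (895/4, -1254/5)

d5 = 99/10
d6 = 99/2
d7 = 18/5
d8 = 111/4
d9 = 198
d10 = 6/5
d11 = -57/10
d12 = 2
endpoint = (895/4, -1254/5)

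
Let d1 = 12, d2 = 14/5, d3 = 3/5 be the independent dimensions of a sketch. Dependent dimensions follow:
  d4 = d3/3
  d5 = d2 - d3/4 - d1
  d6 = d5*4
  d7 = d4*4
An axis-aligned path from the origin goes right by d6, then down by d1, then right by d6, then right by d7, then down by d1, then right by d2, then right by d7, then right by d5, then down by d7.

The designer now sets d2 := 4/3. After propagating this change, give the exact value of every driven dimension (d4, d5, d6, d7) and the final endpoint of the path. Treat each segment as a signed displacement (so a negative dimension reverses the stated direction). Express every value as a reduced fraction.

Apply edit: d2 := 4/3
  d4 = d3/3 = 1/5
  d5 = d2 - d3/4 - d1 = -649/60
  d6 = d5*4 = -649/15
  d7 = d4*4 = 4/5
Walk from origin (0, 0):
  seg 1: right by d6 = -649/15 → (-649/15, 0)
  seg 2: down by d1 = 12 → (-649/15, -12)
  seg 3: right by d6 = -649/15 → (-1298/15, -12)
  seg 4: right by d7 = 4/5 → (-1286/15, -12)
  seg 5: down by d1 = 12 → (-1286/15, -24)
  seg 6: right by d2 = 4/3 → (-422/5, -24)
  seg 7: right by d7 = 4/5 → (-418/5, -24)
  seg 8: right by d5 = -649/60 → (-1133/12, -24)
  seg 9: down by d7 = 4/5 → (-1133/12, -124/5)

d4 = 1/5
d5 = -649/60
d6 = -649/15
d7 = 4/5
endpoint = (-1133/12, -124/5)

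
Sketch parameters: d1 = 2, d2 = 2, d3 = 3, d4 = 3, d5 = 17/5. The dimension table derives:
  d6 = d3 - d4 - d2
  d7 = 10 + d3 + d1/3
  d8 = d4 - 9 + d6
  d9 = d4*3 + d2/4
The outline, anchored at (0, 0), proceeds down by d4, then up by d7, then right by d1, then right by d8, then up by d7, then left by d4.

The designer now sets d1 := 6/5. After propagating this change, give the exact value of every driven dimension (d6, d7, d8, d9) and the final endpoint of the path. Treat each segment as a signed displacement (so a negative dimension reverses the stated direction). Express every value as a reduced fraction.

d6 = -2
d7 = 67/5
d8 = -8
d9 = 19/2
endpoint = (-49/5, 119/5)

Apply edit: d1 := 6/5
  d6 = d3 - d4 - d2 = -2
  d7 = 10 + d3 + d1/3 = 67/5
  d8 = d4 - 9 + d6 = -8
  d9 = d4*3 + d2/4 = 19/2
Walk from origin (0, 0):
  seg 1: down by d4 = 3 → (0, -3)
  seg 2: up by d7 = 67/5 → (0, 52/5)
  seg 3: right by d1 = 6/5 → (6/5, 52/5)
  seg 4: right by d8 = -8 → (-34/5, 52/5)
  seg 5: up by d7 = 67/5 → (-34/5, 119/5)
  seg 6: left by d4 = 3 → (-49/5, 119/5)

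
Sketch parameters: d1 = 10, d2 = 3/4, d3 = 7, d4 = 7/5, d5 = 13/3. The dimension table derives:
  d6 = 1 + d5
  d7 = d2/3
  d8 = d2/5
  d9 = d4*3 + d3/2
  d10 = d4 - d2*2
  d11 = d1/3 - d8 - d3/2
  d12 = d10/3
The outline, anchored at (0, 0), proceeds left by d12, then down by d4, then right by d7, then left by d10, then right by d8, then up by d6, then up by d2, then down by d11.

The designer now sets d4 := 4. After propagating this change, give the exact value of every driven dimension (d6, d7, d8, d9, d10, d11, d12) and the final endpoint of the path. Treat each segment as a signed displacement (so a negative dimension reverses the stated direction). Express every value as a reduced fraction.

d6 = 16/3
d7 = 1/4
d8 = 3/20
d9 = 31/2
d10 = 5/2
d11 = -19/60
d12 = 5/6
endpoint = (-44/15, 12/5)

Apply edit: d4 := 4
  d6 = 1 + d5 = 16/3
  d7 = d2/3 = 1/4
  d8 = d2/5 = 3/20
  d9 = d4*3 + d3/2 = 31/2
  d10 = d4 - d2*2 = 5/2
  d11 = d1/3 - d8 - d3/2 = -19/60
  d12 = d10/3 = 5/6
Walk from origin (0, 0):
  seg 1: left by d12 = 5/6 → (-5/6, 0)
  seg 2: down by d4 = 4 → (-5/6, -4)
  seg 3: right by d7 = 1/4 → (-7/12, -4)
  seg 4: left by d10 = 5/2 → (-37/12, -4)
  seg 5: right by d8 = 3/20 → (-44/15, -4)
  seg 6: up by d6 = 16/3 → (-44/15, 4/3)
  seg 7: up by d2 = 3/4 → (-44/15, 25/12)
  seg 8: down by d11 = -19/60 → (-44/15, 12/5)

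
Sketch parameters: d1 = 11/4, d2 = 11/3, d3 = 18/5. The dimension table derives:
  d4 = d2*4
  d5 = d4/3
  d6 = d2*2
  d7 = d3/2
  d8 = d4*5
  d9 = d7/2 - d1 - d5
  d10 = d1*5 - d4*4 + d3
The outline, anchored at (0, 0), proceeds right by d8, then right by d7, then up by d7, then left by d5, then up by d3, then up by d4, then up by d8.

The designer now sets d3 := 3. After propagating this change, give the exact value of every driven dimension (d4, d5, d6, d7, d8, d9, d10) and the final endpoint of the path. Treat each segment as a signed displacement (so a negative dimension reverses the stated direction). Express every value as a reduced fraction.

d4 = 44/3
d5 = 44/9
d6 = 22/3
d7 = 3/2
d8 = 220/3
d9 = -62/9
d10 = -503/12
endpoint = (1259/18, 185/2)

Apply edit: d3 := 3
  d4 = d2*4 = 44/3
  d5 = d4/3 = 44/9
  d6 = d2*2 = 22/3
  d7 = d3/2 = 3/2
  d8 = d4*5 = 220/3
  d9 = d7/2 - d1 - d5 = -62/9
  d10 = d1*5 - d4*4 + d3 = -503/12
Walk from origin (0, 0):
  seg 1: right by d8 = 220/3 → (220/3, 0)
  seg 2: right by d7 = 3/2 → (449/6, 0)
  seg 3: up by d7 = 3/2 → (449/6, 3/2)
  seg 4: left by d5 = 44/9 → (1259/18, 3/2)
  seg 5: up by d3 = 3 → (1259/18, 9/2)
  seg 6: up by d4 = 44/3 → (1259/18, 115/6)
  seg 7: up by d8 = 220/3 → (1259/18, 185/2)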